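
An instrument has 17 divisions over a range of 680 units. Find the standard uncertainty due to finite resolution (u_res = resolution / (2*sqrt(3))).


resolution = range / divisions
resolution = 680 / 17 = 40
u_res = resolution / (2*sqrt(3))
u_res = 40 / 3.4641016
u_res = 11.5470

11.5470


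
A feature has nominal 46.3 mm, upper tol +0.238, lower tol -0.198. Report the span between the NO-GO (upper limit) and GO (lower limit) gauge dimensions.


GO = nominal - lower_tol (smallest hole = maximum material condition)
GO = 46.3 - 0.198 = 46.102
NO-GO = nominal + upper_tol (largest hole = least material condition)
NO-GO = 46.3 + 0.238 = 46.538
spread = NO-GO - GO = 46.538 - 46.102 = 0.4360

0.4360


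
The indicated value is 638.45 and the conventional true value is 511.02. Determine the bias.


Systematic error = measured - true
= 638.45 - 511.02
= 127.4300

127.4300


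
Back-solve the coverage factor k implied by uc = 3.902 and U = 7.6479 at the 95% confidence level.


k = U / uc
k = 7.6479 / 3.902
k = 1.96

1.96


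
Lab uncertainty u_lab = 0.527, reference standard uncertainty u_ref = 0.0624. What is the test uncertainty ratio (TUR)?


TUR = u_lab / u_ref
= 0.527 / 0.0624
= 8.4455

8.4455


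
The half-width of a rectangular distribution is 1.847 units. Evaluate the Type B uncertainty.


u_B = half_width / sqrt(3)
u_B = 1.847 / 1.7320508
u_B = 1.0664

1.0664


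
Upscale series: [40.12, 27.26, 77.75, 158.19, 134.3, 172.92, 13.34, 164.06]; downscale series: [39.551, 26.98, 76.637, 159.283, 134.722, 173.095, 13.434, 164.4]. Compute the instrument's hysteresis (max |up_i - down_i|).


|40.12 - 39.551| = 0.5690
|27.26 - 26.98| = 0.2800
|77.75 - 76.637| = 1.1130
|158.19 - 159.283| = 1.0930
|134.3 - 134.722| = 0.4220
|172.92 - 173.095| = 0.1750
|13.34 - 13.434| = 0.0940
|164.06 - 164.4| = 0.3400
hysteresis = max(diffs) = 1.1130

1.1130


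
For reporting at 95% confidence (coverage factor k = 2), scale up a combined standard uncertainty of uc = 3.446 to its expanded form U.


U = k * uc
U = 2 * 3.446
U = 6.8920

6.8920


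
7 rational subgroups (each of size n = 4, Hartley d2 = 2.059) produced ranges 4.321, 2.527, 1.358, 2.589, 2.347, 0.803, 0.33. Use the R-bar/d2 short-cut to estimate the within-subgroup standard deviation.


R_bar = (4.321 + 2.527 + 1.358 + 2.589 + 2.347 + 0.803 + 0.33) / 7
R_bar = 14.275 / 7 = 2.0392857
sigma_hat = R_bar / d2 = 2.0392857 / 2.059 = 0.9904

0.9904


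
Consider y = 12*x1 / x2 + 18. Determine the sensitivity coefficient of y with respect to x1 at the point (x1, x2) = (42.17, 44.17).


y = 12*x1 / x2 + 18
dy/dx1 = 12/x2
Evaluate at x2 = 44.17: c1 = 12 / 44.17
c1 = 0.2717

0.2717


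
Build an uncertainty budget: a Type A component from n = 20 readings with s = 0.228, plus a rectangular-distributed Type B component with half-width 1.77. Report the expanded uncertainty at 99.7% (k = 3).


u_A = s / sqrt(n) = 0.228 / sqrt(20) = 0.05098235
u_B = half_width / sqrt(3) = 1.77 / sqrt(3) = 1.02191
uc = sqrt(u_A^2 + u_B^2) = sqrt(0.05098235^2 + 1.02191^2) = 1.0231809
U = k * uc = 3 * 1.0231809
U = 3.0695

3.0695


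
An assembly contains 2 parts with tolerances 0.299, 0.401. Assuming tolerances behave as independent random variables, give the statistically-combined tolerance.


RSS = sqrt(0.299^2 + 0.401^2)
= sqrt(0.250202)
= 0.5002

0.5002


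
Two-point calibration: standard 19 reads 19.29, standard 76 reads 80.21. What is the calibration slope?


slope = (y2 - y1) / (x2 - x1)
= (80.21 - 19.29) / (76 - 19)
= 60.9200 / 57
= 1.0688

1.0688


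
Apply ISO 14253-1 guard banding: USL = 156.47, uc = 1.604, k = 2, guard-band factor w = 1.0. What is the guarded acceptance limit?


U = k * uc = 2 * 1.604 = 3.208
guard band g = w * U = 1.0 * 3.208 = 3.208
AL = USL - g = 156.47 - 3.208
AL = 153.2620

153.2620


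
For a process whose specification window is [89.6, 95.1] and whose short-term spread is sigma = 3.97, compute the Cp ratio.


Cp = (USL - LSL) / (6 * sigma)
= (95.1 - 89.6) / (6 * 3.97)
= 5.5000 / 23.8200
= 0.2309

0.2309


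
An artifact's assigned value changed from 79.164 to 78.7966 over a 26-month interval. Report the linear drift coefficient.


rate = (v2 - v1) / months
= (78.7966 - 79.164) / 26
= -0.3674 / 26
= -0.0141

-0.0141


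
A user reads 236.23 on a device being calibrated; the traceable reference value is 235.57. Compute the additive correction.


Correction = standard - reading
= 235.57 - 236.23
= -0.6600

-0.6600


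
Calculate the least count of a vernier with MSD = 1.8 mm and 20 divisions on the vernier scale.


LC = MSD / n_div
= 1.8 / 20
= 0.0900

0.0900


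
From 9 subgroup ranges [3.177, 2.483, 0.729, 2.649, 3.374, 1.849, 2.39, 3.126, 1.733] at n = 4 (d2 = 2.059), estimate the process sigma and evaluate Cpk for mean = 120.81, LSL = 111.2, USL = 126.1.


R_bar = (3.177 + 2.483 + 0.729 + 2.649 + 3.374 + 1.849 + 2.39 + 3.126 + 1.733) / 9 = 2.39
sigma = R_bar / d2 = 2.39 / 2.059 = 1.1607576
Cp = (USL - LSL)/(6*sigma) = (126.1 - 111.2)/(6*1.1607576) = 2.1394
Cpu = (126.1 - 120.81)/(3*1.1607576) = 1.5191
Cpl = (120.81 - 111.2)/(3*1.1607576) = 2.7597
Cpk = min(Cpu, Cpl) = 1.5191

1.5191


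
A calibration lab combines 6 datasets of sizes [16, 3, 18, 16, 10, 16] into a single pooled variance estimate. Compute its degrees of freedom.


nu = sum_i (n_i - 1)
nu = ((16 - 1) + (3 - 1) + (18 - 1) + (16 - 1) + (10 - 1) + (16 - 1))
nu = 15 + 2 + 17 + 15 + 9 + 15
nu = 73

73


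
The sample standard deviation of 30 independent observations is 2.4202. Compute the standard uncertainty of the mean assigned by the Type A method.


u_A = s / sqrt(n)
u_A = 2.4202 / sqrt(30)
u_A = 2.4202 / 5.4772256
u_A = 0.4419

0.4419


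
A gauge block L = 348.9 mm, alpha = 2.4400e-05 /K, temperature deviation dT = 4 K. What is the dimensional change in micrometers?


dL = L * alpha * dT
= 348.9 * 2.4400e-05 * 4
= 0.0340526 mm
dL_um = 0.0340526 * 1000 = 34.0526 um

34.0526


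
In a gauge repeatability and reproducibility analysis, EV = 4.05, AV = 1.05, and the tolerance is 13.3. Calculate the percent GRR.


GRR = sqrt(EV^2 + AV^2) = sqrt(4.05^2 + 1.05^2) = 4.1838977
%GRR = GRR / tol * 100 = 4.1838977 / 13.3 * 100
%GRR = 31.4579

31.4579


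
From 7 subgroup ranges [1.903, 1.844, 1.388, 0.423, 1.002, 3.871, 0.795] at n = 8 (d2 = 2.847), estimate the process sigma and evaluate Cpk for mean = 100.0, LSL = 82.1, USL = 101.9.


R_bar = (1.903 + 1.844 + 1.388 + 0.423 + 1.002 + 3.871 + 0.795) / 7 = 1.6037143
sigma = R_bar / d2 = 1.6037143 / 2.847 = 0.56329972
Cp = (USL - LSL)/(6*sigma) = (101.9 - 82.1)/(6*0.56329972) = 5.8583
Cpu = (101.9 - 100.0)/(3*0.56329972) = 1.1243
Cpl = (100.0 - 82.1)/(3*0.56329972) = 10.5923
Cpk = min(Cpu, Cpl) = 1.1243

1.1243


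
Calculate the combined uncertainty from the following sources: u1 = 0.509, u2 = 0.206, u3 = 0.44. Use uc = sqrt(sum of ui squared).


uc = sqrt(0.509^2 + 0.206^2 + 0.44^2)
uc = sqrt(0.495117)
uc = 0.7036

0.7036


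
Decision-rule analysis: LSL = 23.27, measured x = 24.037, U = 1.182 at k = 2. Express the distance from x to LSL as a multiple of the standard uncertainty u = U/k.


u = U / k = 1.182 / 2 = 0.591
margin = |LSL - x| = |23.27 - 24.037| = 0.767
z = margin / u = 0.767 / 0.591
z = 1.2978

1.2978


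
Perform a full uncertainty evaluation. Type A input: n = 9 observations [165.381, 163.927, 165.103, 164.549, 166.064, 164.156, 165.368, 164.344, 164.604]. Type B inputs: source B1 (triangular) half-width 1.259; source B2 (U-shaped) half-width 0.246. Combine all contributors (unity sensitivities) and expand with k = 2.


mean = (165.381 + 163.927 + 165.103 + 164.549 + 166.064 + 164.156 + 165.368 + 164.344 + 164.604) / 9 = 164.8328889
s = sqrt(sum((x - mean)^2)/(n-1)) = 0.69157184
u_A = s / sqrt(n) = 0.69157184 / sqrt(9) = 0.23052395
u_B1 = 1.259 / sqrt(6) = 0.5139846
u_B2 = 0.246 / sqrt(2) = 0.17394827
uc = sqrt(0.23052395^2 + 0.5139846^2 + 0.17394827^2) = 0.5895587
U = k * uc = 2 * 0.5895587
U = 1.1791

1.1791


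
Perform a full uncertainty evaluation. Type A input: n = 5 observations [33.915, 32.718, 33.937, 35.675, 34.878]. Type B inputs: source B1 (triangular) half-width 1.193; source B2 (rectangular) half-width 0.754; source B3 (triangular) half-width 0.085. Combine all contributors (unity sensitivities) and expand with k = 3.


mean = (33.915 + 32.718 + 33.937 + 35.675 + 34.878) / 5 = 34.2246
s = sqrt(sum((x - mean)^2)/(n-1)) = 1.1156838
u_A = s / sqrt(n) = 1.1156838 / sqrt(5) = 0.49894896
u_B1 = 1.193 / sqrt(6) = 0.48704021
u_B2 = 0.754 / sqrt(3) = 0.4353221
u_B3 = 0.085 / sqrt(6) = 0.034701105
uc = sqrt(0.49894896^2 + 0.48704021^2 + 0.4353221^2 + 0.034701105^2) = 0.82271971
U = k * uc = 3 * 0.82271971
U = 2.4682

2.4682


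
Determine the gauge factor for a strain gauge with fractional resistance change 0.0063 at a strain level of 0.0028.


GF = (dR/R) / epsilon
= 0.0063 / 0.0028
= 2.2500

2.2500


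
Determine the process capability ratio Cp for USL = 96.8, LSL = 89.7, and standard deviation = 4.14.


Cp = (USL - LSL) / (6 * sigma)
= (96.8 - 89.7) / (6 * 4.14)
= 7.1000 / 24.8400
= 0.2858

0.2858


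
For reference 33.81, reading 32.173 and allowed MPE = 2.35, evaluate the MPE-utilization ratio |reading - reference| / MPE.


e = indication - reference = 32.173 - 33.81 = -1.6370
|e| = 1.6370
ratio = |e| / MPE = 1.6370 / 2.35
ratio = 0.6966

0.6966


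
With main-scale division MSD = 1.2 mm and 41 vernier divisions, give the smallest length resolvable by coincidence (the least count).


LC = MSD / n_div
= 1.2 / 41
= 0.0293

0.0293


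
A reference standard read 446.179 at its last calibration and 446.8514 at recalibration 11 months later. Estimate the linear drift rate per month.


rate = (v2 - v1) / months
= (446.8514 - 446.179) / 11
= 0.6724 / 11
= 0.0611

0.0611


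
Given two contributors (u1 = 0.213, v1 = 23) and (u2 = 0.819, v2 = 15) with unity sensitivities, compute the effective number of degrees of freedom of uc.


uc = sqrt(u1^2 + u2^2) = sqrt(0.213^2 + 0.819^2) = 0.84624465
v_eff = uc^4 / (u1^4/v1 + u2^4/v2)
= 0.84624465^4 / (0.213^4/23 + 0.819^4/15)
= 0.51284219 / 0.030084181
v_eff = 17.0469

17.0469


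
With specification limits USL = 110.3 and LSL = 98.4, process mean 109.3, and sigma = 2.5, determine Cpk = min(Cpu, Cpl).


Cpu = (USL - mean) / (3*sigma) = (110.3 - 109.3) / (3*2.5) = 0.1333
Cpl = (mean - LSL) / (3*sigma) = (109.3 - 98.4) / (3*2.5) = 1.4533
Cpk = min(Cpu, Cpl) = 0.1333

0.1333


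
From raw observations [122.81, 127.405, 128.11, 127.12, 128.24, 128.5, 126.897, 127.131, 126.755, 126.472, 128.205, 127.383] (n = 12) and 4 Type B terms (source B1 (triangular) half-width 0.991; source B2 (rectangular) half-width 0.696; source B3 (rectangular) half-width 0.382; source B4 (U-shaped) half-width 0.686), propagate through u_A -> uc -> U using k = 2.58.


mean = (122.81 + 127.405 + 128.11 + 127.12 + 128.24 + 128.5 + 126.897 + 127.131 + 126.755 + 126.472 + 128.205 + 127.383) / 12 = 127.0856667
s = sqrt(sum((x - mean)^2)/(n-1)) = 1.4964033
u_A = s / sqrt(n) = 1.4964033 / sqrt(12) = 0.43197442
u_B1 = 0.991 / sqrt(6) = 0.40457406
u_B2 = 0.696 / sqrt(3) = 0.40183579
u_B3 = 0.382 / sqrt(3) = 0.2205478
u_B4 = 0.686 / sqrt(2) = 0.48507525
uc = sqrt(0.43197442^2 + 0.40457406^2 + 0.40183579^2 + 0.2205478^2 + 0.48507525^2) = 0.89201648
U = k * uc = 2.58 * 0.89201648
U = 2.3014

2.3014


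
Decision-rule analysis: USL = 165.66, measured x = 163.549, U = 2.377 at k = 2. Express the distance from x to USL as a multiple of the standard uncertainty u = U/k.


u = U / k = 2.377 / 2 = 1.1885
margin = |USL - x| = |165.66 - 163.549| = 2.111
z = margin / u = 2.111 / 1.1885
z = 1.7762

1.7762


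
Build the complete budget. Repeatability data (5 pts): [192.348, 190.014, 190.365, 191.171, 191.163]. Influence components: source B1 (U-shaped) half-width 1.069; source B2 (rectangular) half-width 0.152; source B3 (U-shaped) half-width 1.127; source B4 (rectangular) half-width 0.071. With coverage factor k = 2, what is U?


mean = (192.348 + 190.014 + 190.365 + 191.171 + 191.163) / 5 = 191.0122
s = sqrt(sum((x - mean)^2)/(n-1)) = 0.90105366
u_A = s / sqrt(n) = 0.90105366 / sqrt(5) = 0.40296345
u_B1 = 1.069 / sqrt(2) = 0.75589715
u_B2 = 0.152 / sqrt(3) = 0.087757241
u_B3 = 1.127 / sqrt(2) = 0.79690934
u_B4 = 0.071 / sqrt(3) = 0.040991869
uc = sqrt(0.40296345^2 + 0.75589715^2 + 0.087757241^2 + 0.79690934^2 + 0.040991869^2) = 1.1739703
U = k * uc = 2 * 1.1739703
U = 2.3479

2.3479


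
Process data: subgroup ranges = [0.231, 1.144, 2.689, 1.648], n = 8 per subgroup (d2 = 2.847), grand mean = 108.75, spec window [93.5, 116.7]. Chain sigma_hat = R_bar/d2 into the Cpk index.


R_bar = (0.231 + 1.144 + 2.689 + 1.648) / 4 = 1.428
sigma = R_bar / d2 = 1.428 / 2.847 = 0.50158061
Cp = (USL - LSL)/(6*sigma) = (116.7 - 93.5)/(6*0.50158061) = 7.7090
Cpu = (116.7 - 108.75)/(3*0.50158061) = 5.2833
Cpl = (108.75 - 93.5)/(3*0.50158061) = 10.1346
Cpk = min(Cpu, Cpl) = 5.2833

5.2833


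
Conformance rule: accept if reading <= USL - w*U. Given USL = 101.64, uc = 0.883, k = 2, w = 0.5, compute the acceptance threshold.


U = k * uc = 2 * 0.883 = 1.766
guard band g = w * U = 0.5 * 1.766 = 0.883
AL = USL - g = 101.64 - 0.883
AL = 100.7570

100.7570


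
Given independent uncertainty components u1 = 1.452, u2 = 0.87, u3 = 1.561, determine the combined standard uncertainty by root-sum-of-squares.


uc = sqrt(1.452^2 + 0.87^2 + 1.561^2)
uc = sqrt(5.301925)
uc = 2.3026

2.3026


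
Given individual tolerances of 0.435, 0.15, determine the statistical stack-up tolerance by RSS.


RSS = sqrt(0.435^2 + 0.15^2)
= sqrt(0.211725)
= 0.4601

0.4601


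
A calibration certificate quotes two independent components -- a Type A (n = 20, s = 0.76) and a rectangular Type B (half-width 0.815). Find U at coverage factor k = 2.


u_A = s / sqrt(n) = 0.76 / sqrt(20) = 0.16994117
u_B = half_width / sqrt(3) = 0.815 / sqrt(3) = 0.47054047
uc = sqrt(u_A^2 + u_B^2) = sqrt(0.16994117^2 + 0.47054047^2) = 0.50028825
U = k * uc = 2 * 0.50028825
U = 1.0006

1.0006


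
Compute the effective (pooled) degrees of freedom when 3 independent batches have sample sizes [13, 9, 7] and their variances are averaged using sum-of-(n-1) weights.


nu = sum_i (n_i - 1)
nu = ((13 - 1) + (9 - 1) + (7 - 1))
nu = 12 + 8 + 6
nu = 26

26


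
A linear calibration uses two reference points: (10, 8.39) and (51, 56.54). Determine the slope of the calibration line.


slope = (y2 - y1) / (x2 - x1)
= (56.54 - 8.39) / (51 - 10)
= 48.1500 / 41
= 1.1744

1.1744


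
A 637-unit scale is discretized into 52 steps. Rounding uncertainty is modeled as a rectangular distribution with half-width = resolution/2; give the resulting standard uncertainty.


resolution = range / divisions
resolution = 637 / 52 = 12.25
u_res = resolution / (2*sqrt(3))
u_res = 12.25 / 3.4641016
u_res = 3.5363

3.5363


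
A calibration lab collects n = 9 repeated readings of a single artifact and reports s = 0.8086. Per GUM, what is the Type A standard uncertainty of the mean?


u_A = s / sqrt(n)
u_A = 0.8086 / sqrt(9)
u_A = 0.8086 / 3
u_A = 0.2695

0.2695


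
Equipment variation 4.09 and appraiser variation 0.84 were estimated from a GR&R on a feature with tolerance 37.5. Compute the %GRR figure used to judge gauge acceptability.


GRR = sqrt(EV^2 + AV^2) = sqrt(4.09^2 + 0.84^2) = 4.1753682
%GRR = GRR / tol * 100 = 4.1753682 / 37.5 * 100
%GRR = 11.1343

11.1343


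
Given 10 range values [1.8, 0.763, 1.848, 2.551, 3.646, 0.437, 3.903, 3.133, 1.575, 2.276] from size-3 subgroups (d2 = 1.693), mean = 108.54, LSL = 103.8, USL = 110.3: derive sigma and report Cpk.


R_bar = (1.8 + 0.763 + 1.848 + 2.551 + 3.646 + 0.437 + 3.903 + 3.133 + 1.575 + 2.276) / 10 = 2.1932
sigma = R_bar / d2 = 2.1932 / 1.693 = 1.2954519
Cp = (USL - LSL)/(6*sigma) = (110.3 - 103.8)/(6*1.2954519) = 0.8363
Cpu = (110.3 - 108.54)/(3*1.2954519) = 0.4529
Cpl = (108.54 - 103.8)/(3*1.2954519) = 1.2197
Cpk = min(Cpu, Cpl) = 0.4529

0.4529


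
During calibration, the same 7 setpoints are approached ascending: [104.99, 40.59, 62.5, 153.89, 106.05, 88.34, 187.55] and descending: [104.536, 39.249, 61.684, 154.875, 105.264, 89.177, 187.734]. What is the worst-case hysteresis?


|104.99 - 104.536| = 0.4540
|40.59 - 39.249| = 1.3410
|62.5 - 61.684| = 0.8160
|153.89 - 154.875| = 0.9850
|106.05 - 105.264| = 0.7860
|88.34 - 89.177| = 0.8370
|187.55 - 187.734| = 0.1840
hysteresis = max(diffs) = 1.3410

1.3410


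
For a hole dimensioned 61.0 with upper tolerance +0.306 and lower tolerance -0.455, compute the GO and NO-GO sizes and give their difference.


GO = nominal - lower_tol (smallest hole = maximum material condition)
GO = 61.0 - 0.455 = 60.545
NO-GO = nominal + upper_tol (largest hole = least material condition)
NO-GO = 61.0 + 0.306 = 61.306
spread = NO-GO - GO = 61.306 - 60.545 = 0.7610

0.7610


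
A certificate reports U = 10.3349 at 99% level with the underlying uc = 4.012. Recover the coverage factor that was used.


k = U / uc
k = 10.3349 / 4.012
k = 2.576

2.576


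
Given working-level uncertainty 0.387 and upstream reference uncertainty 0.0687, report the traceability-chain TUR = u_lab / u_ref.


TUR = u_lab / u_ref
= 0.387 / 0.0687
= 5.6332

5.6332


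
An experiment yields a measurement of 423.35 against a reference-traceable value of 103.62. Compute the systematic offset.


Systematic error = measured - true
= 423.35 - 103.62
= 319.7300

319.7300


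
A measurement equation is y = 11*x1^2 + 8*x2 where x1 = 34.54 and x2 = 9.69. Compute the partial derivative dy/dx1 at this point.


y = 11*x1^2 + 8*x2
dy/dx1 = 2*11*x1
Evaluate at x1 = 34.54: c1 = 22 * 34.54
c1 = 759.8800

759.8800


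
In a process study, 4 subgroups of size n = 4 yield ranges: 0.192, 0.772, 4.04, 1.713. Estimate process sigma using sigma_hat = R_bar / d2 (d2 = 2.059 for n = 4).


R_bar = (0.192 + 0.772 + 4.04 + 1.713) / 4
R_bar = 6.717 / 4 = 1.67925
sigma_hat = R_bar / d2 = 1.67925 / 2.059 = 0.8156

0.8156


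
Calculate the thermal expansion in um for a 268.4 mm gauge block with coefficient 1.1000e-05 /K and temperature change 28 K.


dL = L * alpha * dT
= 268.4 * 1.1000e-05 * 28
= 0.0826672 mm
dL_um = 0.0826672 * 1000 = 82.6672 um

82.6672


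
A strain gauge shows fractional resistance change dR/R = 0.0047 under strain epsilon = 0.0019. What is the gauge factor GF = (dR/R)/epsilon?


GF = (dR/R) / epsilon
= 0.0047 / 0.0019
= 2.4737

2.4737


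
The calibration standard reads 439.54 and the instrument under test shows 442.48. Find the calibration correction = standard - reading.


Correction = standard - reading
= 439.54 - 442.48
= -2.9400

-2.9400


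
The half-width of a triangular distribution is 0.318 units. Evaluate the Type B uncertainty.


u_B = half_width / sqrt(6)
u_B = 0.318 / 2.4494897
u_B = 0.1298

0.1298


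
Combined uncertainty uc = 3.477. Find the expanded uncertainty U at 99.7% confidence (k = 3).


U = k * uc
U = 3 * 3.477
U = 10.4310

10.4310


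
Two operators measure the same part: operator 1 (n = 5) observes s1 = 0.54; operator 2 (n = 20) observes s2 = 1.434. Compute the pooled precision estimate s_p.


s_p = sqrt(((n1-1)*s1^2 + (n2-1)*s2^2) / (n1+n2-2))
numerator = (5-1)*0.54^2 + (20-1)*1.434^2 = 1.1664 + 39.070764 = 40.237164
denominator = 5 + 20 - 2 = 23
s_p^2 = 40.237164 / 23 = 1.7494419
s_p = sqrt(1.7494419) = 1.3227

1.3227


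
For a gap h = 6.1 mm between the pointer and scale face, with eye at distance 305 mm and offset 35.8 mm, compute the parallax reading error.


error = h * offset / d
= 6.1 * 35.8 / 305
= 0.7160

0.7160


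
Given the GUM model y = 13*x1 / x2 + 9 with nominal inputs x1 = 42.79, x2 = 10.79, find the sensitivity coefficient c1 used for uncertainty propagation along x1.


y = 13*x1 / x2 + 9
dy/dx1 = 13/x2
Evaluate at x2 = 10.79: c1 = 13 / 10.79
c1 = 1.2048

1.2048


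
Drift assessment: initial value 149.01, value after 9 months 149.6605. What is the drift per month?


rate = (v2 - v1) / months
= (149.6605 - 149.01) / 9
= 0.6505 / 9
= 0.0723

0.0723


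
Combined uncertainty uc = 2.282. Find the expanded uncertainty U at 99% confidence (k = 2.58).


U = k * uc
U = 2.58 * 2.282
U = 5.8876

5.8876


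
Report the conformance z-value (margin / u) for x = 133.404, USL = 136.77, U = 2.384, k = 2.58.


u = U / k = 2.384 / 2.58 = 0.92403101
margin = |USL - x| = |136.77 - 133.404| = 3.366
z = margin / u = 3.366 / 0.92403101
z = 3.6427

3.6427


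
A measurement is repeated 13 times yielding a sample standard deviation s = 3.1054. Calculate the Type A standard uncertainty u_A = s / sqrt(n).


u_A = s / sqrt(n)
u_A = 3.1054 / sqrt(13)
u_A = 3.1054 / 3.6055513
u_A = 0.8613

0.8613


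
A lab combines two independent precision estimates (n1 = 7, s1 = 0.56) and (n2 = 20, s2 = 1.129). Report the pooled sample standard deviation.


s_p = sqrt(((n1-1)*s1^2 + (n2-1)*s2^2) / (n1+n2-2))
numerator = (7-1)*0.56^2 + (20-1)*1.129^2 = 1.8816 + 24.218179 = 26.099779
denominator = 7 + 20 - 2 = 25
s_p^2 = 26.099779 / 25 = 1.0439912
s_p = sqrt(1.0439912) = 1.0218

1.0218


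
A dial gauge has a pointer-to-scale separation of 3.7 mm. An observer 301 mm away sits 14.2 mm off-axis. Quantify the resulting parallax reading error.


error = h * offset / d
= 3.7 * 14.2 / 301
= 0.1746

0.1746


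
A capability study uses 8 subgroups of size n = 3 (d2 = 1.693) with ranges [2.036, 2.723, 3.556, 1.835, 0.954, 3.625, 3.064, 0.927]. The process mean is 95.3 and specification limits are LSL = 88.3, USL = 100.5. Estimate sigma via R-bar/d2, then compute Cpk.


R_bar = (2.036 + 2.723 + 3.556 + 1.835 + 0.954 + 3.625 + 3.064 + 0.927) / 8 = 2.34
sigma = R_bar / d2 = 2.34 / 1.693 = 1.3821618
Cp = (USL - LSL)/(6*sigma) = (100.5 - 88.3)/(6*1.3821618) = 1.4711
Cpu = (100.5 - 95.3)/(3*1.3821618) = 1.2541
Cpl = (95.3 - 88.3)/(3*1.3821618) = 1.6882
Cpk = min(Cpu, Cpl) = 1.2541

1.2541


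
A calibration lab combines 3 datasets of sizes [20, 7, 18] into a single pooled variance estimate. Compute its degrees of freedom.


nu = sum_i (n_i - 1)
nu = ((20 - 1) + (7 - 1) + (18 - 1))
nu = 19 + 6 + 17
nu = 42

42


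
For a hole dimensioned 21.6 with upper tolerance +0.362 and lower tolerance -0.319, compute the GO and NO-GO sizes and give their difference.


GO = nominal - lower_tol (smallest hole = maximum material condition)
GO = 21.6 - 0.319 = 21.281
NO-GO = nominal + upper_tol (largest hole = least material condition)
NO-GO = 21.6 + 0.362 = 21.962
spread = NO-GO - GO = 21.962 - 21.281 = 0.6810

0.6810


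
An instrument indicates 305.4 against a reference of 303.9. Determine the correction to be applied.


Correction = standard - reading
= 303.9 - 305.4
= -1.5000

-1.5000


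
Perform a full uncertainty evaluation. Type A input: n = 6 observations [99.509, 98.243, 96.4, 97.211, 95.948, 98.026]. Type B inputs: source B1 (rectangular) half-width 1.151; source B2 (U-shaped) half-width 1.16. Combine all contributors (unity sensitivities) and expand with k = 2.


mean = (99.509 + 98.243 + 96.4 + 97.211 + 95.948 + 98.026) / 6 = 97.55616667
s = sqrt(sum((x - mean)^2)/(n-1)) = 1.3075246
u_A = s / sqrt(n) = 1.3075246 / sqrt(6) = 0.53379468
u_B1 = 1.151 / sqrt(3) = 0.66453016
u_B2 = 1.16 / sqrt(2) = 0.82024387
uc = sqrt(0.53379468^2 + 0.66453016^2 + 0.82024387^2) = 1.1829358
U = k * uc = 2 * 1.1829358
U = 2.3659

2.3659


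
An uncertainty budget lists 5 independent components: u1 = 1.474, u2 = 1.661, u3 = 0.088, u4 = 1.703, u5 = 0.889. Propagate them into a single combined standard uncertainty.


uc = sqrt(1.474^2 + 1.661^2 + 0.088^2 + 1.703^2 + 0.889^2)
uc = sqrt(8.629871)
uc = 2.9377

2.9377


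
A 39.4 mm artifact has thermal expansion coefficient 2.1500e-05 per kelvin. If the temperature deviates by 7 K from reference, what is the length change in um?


dL = L * alpha * dT
= 39.4 * 2.1500e-05 * 7
= 0.0059297 mm
dL_um = 0.0059297 * 1000 = 5.9297 um

5.9297


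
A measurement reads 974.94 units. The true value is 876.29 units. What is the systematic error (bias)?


Systematic error = measured - true
= 974.94 - 876.29
= 98.6500

98.6500


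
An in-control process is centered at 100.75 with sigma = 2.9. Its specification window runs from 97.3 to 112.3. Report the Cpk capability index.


Cpu = (USL - mean) / (3*sigma) = (112.3 - 100.75) / (3*2.9) = 1.3276
Cpl = (mean - LSL) / (3*sigma) = (100.75 - 97.3) / (3*2.9) = 0.3966
Cpk = min(Cpu, Cpl) = 0.3966

0.3966


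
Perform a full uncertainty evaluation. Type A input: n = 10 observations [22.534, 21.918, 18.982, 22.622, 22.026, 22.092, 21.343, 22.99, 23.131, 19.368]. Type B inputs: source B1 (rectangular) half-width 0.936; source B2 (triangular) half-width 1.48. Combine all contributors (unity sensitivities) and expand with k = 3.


mean = (22.534 + 21.918 + 18.982 + 22.622 + 22.026 + 22.092 + 21.343 + 22.99 + 23.131 + 19.368) / 10 = 21.7006
s = sqrt(sum((x - mean)^2)/(n-1)) = 1.4344243
u_A = s / sqrt(n) = 1.4344243 / sqrt(10) = 0.45360479
u_B1 = 0.936 / sqrt(3) = 0.54039985
u_B2 = 1.48 / sqrt(6) = 0.60420747
uc = sqrt(0.45360479^2 + 0.54039985^2 + 0.60420747^2) = 0.92890041
U = k * uc = 3 * 0.92890041
U = 2.7867

2.7867


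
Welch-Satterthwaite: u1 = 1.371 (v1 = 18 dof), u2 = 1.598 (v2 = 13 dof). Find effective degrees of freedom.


uc = sqrt(u1^2 + u2^2) = sqrt(1.371^2 + 1.598^2) = 2.1055272
v_eff = uc^4 / (u1^4/v1 + u2^4/v2)
= 2.1055272^4 / (1.371^4/18 + 1.598^4/13)
= 19.653659 / 0.69788776
v_eff = 28.1616

28.1616


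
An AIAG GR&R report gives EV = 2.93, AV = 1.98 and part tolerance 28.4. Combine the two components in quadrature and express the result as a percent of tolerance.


GRR = sqrt(EV^2 + AV^2) = sqrt(2.93^2 + 1.98^2) = 3.5362834
%GRR = GRR / tol * 100 = 3.5362834 / 28.4 * 100
%GRR = 12.4517

12.4517


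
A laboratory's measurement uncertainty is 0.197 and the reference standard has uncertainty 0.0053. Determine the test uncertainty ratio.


TUR = u_lab / u_ref
= 0.197 / 0.0053
= 37.1698

37.1698


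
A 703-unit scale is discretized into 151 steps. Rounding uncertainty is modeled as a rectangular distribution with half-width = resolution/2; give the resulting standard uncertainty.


resolution = range / divisions
resolution = 703 / 151 = 4.6556291
u_res = resolution / (2*sqrt(3))
u_res = 4.6556291 / 3.4641016
u_res = 1.3440

1.3440


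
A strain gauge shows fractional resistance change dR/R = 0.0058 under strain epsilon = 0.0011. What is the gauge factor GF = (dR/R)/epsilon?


GF = (dR/R) / epsilon
= 0.0058 / 0.0011
= 5.2727

5.2727


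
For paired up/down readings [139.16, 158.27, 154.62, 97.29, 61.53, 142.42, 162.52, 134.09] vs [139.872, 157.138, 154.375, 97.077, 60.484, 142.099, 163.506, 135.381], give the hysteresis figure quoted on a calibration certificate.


|139.16 - 139.872| = 0.7120
|158.27 - 157.138| = 1.1320
|154.62 - 154.375| = 0.2450
|97.29 - 97.077| = 0.2130
|61.53 - 60.484| = 1.0460
|142.42 - 142.099| = 0.3210
|162.52 - 163.506| = 0.9860
|134.09 - 135.381| = 1.2910
hysteresis = max(diffs) = 1.2910

1.2910


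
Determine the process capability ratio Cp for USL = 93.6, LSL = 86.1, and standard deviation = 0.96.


Cp = (USL - LSL) / (6 * sigma)
= (93.6 - 86.1) / (6 * 0.96)
= 7.5000 / 5.7600
= 1.3021

1.3021


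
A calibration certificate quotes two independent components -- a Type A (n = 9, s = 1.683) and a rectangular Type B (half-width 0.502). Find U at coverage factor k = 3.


u_A = s / sqrt(n) = 1.683 / sqrt(9) = 0.561
u_B = half_width / sqrt(3) = 0.502 / sqrt(3) = 0.28982984
uc = sqrt(u_A^2 + u_B^2) = sqrt(0.561^2 + 0.28982984^2) = 0.63144464
U = k * uc = 3 * 0.63144464
U = 1.8943

1.8943


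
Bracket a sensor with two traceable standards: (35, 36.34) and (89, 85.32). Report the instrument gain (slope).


slope = (y2 - y1) / (x2 - x1)
= (85.32 - 36.34) / (89 - 35)
= 48.9800 / 54
= 0.9070

0.9070


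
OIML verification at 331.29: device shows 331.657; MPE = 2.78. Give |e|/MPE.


e = indication - reference = 331.657 - 331.29 = 0.3670
|e| = 0.3670
ratio = |e| / MPE = 0.3670 / 2.78
ratio = 0.1320

0.1320


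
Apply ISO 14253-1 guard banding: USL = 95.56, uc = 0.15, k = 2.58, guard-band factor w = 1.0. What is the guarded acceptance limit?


U = k * uc = 2.58 * 0.15 = 0.387
guard band g = w * U = 1.0 * 0.387 = 0.387
AL = USL - g = 95.56 - 0.387
AL = 95.1730

95.1730


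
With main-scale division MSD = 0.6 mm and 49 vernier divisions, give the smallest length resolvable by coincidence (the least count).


LC = MSD / n_div
= 0.6 / 49
= 0.0122

0.0122


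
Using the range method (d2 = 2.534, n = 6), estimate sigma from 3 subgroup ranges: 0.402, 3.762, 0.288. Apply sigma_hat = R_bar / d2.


R_bar = (0.402 + 3.762 + 0.288) / 3
R_bar = 4.452 / 3 = 1.484
sigma_hat = R_bar / d2 = 1.484 / 2.534 = 0.5856

0.5856


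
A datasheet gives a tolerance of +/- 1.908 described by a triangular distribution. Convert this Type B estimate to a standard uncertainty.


u_B = half_width / sqrt(6)
u_B = 1.908 / 2.4494897
u_B = 0.7789

0.7789


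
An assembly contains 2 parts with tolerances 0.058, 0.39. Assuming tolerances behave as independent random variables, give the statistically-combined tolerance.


RSS = sqrt(0.058^2 + 0.39^2)
= sqrt(0.155464)
= 0.3943

0.3943


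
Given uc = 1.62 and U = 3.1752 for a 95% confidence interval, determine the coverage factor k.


k = U / uc
k = 3.1752 / 1.62
k = 1.96

1.96


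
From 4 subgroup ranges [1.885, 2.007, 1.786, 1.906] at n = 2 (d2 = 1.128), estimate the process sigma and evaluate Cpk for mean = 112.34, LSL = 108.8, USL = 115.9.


R_bar = (1.885 + 2.007 + 1.786 + 1.906) / 4 = 1.896
sigma = R_bar / d2 = 1.896 / 1.128 = 1.6808511
Cp = (USL - LSL)/(6*sigma) = (115.9 - 108.8)/(6*1.6808511) = 0.7040
Cpu = (115.9 - 112.34)/(3*1.6808511) = 0.7060
Cpl = (112.34 - 108.8)/(3*1.6808511) = 0.7020
Cpk = min(Cpu, Cpl) = 0.7020

0.7020


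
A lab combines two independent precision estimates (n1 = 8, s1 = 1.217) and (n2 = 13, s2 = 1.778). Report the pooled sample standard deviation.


s_p = sqrt(((n1-1)*s1^2 + (n2-1)*s2^2) / (n1+n2-2))
numerator = (8-1)*1.217^2 + (13-1)*1.778^2 = 10.367623 + 37.935408 = 48.303031
denominator = 8 + 13 - 2 = 19
s_p^2 = 48.303031 / 19 = 2.5422648
s_p = sqrt(2.5422648) = 1.5944

1.5944


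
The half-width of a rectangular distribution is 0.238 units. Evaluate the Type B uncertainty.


u_B = half_width / sqrt(3)
u_B = 0.238 / 1.7320508
u_B = 0.1374

0.1374


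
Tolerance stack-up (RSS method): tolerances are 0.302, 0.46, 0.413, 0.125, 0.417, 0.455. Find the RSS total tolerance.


RSS = sqrt(0.302^2 + 0.46^2 + 0.413^2 + 0.125^2 + 0.417^2 + 0.455^2)
= sqrt(0.869912)
= 0.9327

0.9327


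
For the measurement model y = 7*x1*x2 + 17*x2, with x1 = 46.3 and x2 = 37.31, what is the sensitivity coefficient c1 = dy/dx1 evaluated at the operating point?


y = 7*x1*x2 + 17*x2
dy/dx1 = 7*x2
Evaluate at x2 = 37.31: c1 = 7 * 37.31
c1 = 261.1700

261.1700


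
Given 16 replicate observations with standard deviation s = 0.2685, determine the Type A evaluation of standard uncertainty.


u_A = s / sqrt(n)
u_A = 0.2685 / sqrt(16)
u_A = 0.2685 / 4
u_A = 0.0671

0.0671


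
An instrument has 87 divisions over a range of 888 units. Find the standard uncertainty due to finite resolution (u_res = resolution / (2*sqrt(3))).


resolution = range / divisions
resolution = 888 / 87 = 10.206897
u_res = resolution / (2*sqrt(3))
u_res = 10.206897 / 3.4641016
u_res = 2.9465

2.9465


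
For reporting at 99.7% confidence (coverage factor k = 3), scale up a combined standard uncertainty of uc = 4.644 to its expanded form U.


U = k * uc
U = 3 * 4.644
U = 13.9320

13.9320


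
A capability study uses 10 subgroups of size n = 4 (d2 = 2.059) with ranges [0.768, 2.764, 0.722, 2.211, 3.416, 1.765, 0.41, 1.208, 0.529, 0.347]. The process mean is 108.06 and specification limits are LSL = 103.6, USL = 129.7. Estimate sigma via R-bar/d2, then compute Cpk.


R_bar = (0.768 + 2.764 + 0.722 + 2.211 + 3.416 + 1.765 + 0.41 + 1.208 + 0.529 + 0.347) / 10 = 1.414
sigma = R_bar / d2 = 1.414 / 2.059 = 0.68674114
Cp = (USL - LSL)/(6*sigma) = (129.7 - 103.6)/(6*0.68674114) = 6.3343
Cpu = (129.7 - 108.06)/(3*0.68674114) = 10.5037
Cpl = (108.06 - 103.6)/(3*0.68674114) = 2.1648
Cpk = min(Cpu, Cpl) = 2.1648

2.1648


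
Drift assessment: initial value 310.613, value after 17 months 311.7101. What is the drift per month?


rate = (v2 - v1) / months
= (311.7101 - 310.613) / 17
= 1.0971 / 17
= 0.0645

0.0645


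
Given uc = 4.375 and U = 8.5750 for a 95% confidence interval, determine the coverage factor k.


k = U / uc
k = 8.5750 / 4.375
k = 1.96

1.96


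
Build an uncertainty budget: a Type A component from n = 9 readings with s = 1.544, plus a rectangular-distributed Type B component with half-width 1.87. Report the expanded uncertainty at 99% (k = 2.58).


u_A = s / sqrt(n) = 1.544 / sqrt(9) = 0.51466667
u_B = half_width / sqrt(3) = 1.87 / sqrt(3) = 1.079645
uc = sqrt(u_A^2 + u_B^2) = sqrt(0.51466667^2 + 1.079645^2) = 1.1960414
U = k * uc = 2.58 * 1.1960414
U = 3.0858

3.0858


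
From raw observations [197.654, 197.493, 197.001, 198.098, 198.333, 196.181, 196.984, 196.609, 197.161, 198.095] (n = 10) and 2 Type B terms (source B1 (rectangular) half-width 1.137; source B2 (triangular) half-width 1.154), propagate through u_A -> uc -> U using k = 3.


mean = (197.654 + 197.493 + 197.001 + 198.098 + 198.333 + 196.181 + 196.984 + 196.609 + 197.161 + 198.095) / 10 = 197.3609
s = sqrt(sum((x - mean)^2)/(n-1)) = 0.6991753
u_A = s / sqrt(n) = 0.6991753 / sqrt(10) = 0.22109864
u_B1 = 1.137 / sqrt(3) = 0.65644726
u_B2 = 1.154 / sqrt(6) = 0.47111853
uc = sqrt(0.22109864^2 + 0.65644726^2 + 0.47111853^2) = 0.83771134
U = k * uc = 3 * 0.83771134
U = 2.5131

2.5131


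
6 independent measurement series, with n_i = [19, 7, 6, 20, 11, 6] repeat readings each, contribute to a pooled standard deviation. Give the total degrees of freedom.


nu = sum_i (n_i - 1)
nu = ((19 - 1) + (7 - 1) + (6 - 1) + (20 - 1) + (11 - 1) + (6 - 1))
nu = 18 + 6 + 5 + 19 + 10 + 5
nu = 63

63


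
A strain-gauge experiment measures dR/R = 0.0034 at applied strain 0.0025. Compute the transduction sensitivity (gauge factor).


GF = (dR/R) / epsilon
= 0.0034 / 0.0025
= 1.3600

1.3600


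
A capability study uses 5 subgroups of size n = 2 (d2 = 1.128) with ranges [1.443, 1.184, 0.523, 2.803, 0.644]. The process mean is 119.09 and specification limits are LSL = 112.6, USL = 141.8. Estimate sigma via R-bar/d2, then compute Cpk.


R_bar = (1.443 + 1.184 + 0.523 + 2.803 + 0.644) / 5 = 1.3194
sigma = R_bar / d2 = 1.3194 / 1.128 = 1.1696809
Cp = (USL - LSL)/(6*sigma) = (141.8 - 112.6)/(6*1.1696809) = 4.1607
Cpu = (141.8 - 119.09)/(3*1.1696809) = 6.4719
Cpl = (119.09 - 112.6)/(3*1.1696809) = 1.8495
Cpk = min(Cpu, Cpl) = 1.8495

1.8495


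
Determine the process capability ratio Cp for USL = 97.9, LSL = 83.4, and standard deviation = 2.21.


Cp = (USL - LSL) / (6 * sigma)
= (97.9 - 83.4) / (6 * 2.21)
= 14.5000 / 13.2600
= 1.0935

1.0935


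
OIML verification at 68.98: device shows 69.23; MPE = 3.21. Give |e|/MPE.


e = indication - reference = 69.23 - 68.98 = 0.2500
|e| = 0.2500
ratio = |e| / MPE = 0.2500 / 3.21
ratio = 0.0779

0.0779


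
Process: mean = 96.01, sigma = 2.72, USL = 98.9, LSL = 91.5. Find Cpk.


Cpu = (USL - mean) / (3*sigma) = (98.9 - 96.01) / (3*2.72) = 0.3542
Cpl = (mean - LSL) / (3*sigma) = (96.01 - 91.5) / (3*2.72) = 0.5527
Cpk = min(Cpu, Cpl) = 0.3542

0.3542


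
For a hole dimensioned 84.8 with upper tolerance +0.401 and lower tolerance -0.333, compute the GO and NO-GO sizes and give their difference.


GO = nominal - lower_tol (smallest hole = maximum material condition)
GO = 84.8 - 0.333 = 84.467
NO-GO = nominal + upper_tol (largest hole = least material condition)
NO-GO = 84.8 + 0.401 = 85.201
spread = NO-GO - GO = 85.201 - 84.467 = 0.7340

0.7340


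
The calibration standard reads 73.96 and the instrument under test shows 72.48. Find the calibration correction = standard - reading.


Correction = standard - reading
= 73.96 - 72.48
= 1.4800

1.4800


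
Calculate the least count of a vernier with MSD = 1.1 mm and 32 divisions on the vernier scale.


LC = MSD / n_div
= 1.1 / 32
= 0.0344

0.0344


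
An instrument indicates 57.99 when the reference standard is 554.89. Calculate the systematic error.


Systematic error = measured - true
= 57.99 - 554.89
= -496.9000

-496.9000


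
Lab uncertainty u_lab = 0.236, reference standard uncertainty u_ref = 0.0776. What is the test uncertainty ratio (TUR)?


TUR = u_lab / u_ref
= 0.236 / 0.0776
= 3.0412

3.0412


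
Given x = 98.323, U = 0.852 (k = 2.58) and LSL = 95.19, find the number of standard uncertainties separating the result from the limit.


u = U / k = 0.852 / 2.58 = 0.33023256
margin = |LSL - x| = |95.19 - 98.323| = 3.133
z = margin / u = 3.133 / 0.33023256
z = 9.4873

9.4873


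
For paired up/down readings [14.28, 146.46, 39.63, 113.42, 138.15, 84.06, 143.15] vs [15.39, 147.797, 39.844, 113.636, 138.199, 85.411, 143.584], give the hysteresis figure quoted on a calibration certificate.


|14.28 - 15.39| = 1.1100
|146.46 - 147.797| = 1.3370
|39.63 - 39.844| = 0.2140
|113.42 - 113.636| = 0.2160
|138.15 - 138.199| = 0.0490
|84.06 - 85.411| = 1.3510
|143.15 - 143.584| = 0.4340
hysteresis = max(diffs) = 1.3510

1.3510


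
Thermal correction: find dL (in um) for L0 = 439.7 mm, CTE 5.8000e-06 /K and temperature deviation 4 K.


dL = L * alpha * dT
= 439.7 * 5.8000e-06 * 4
= 0.0102010 mm
dL_um = 0.0102010 * 1000 = 10.2010 um

10.2010


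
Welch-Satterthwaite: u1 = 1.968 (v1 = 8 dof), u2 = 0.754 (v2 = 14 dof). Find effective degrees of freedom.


uc = sqrt(u1^2 + u2^2) = sqrt(1.968^2 + 0.754^2) = 2.1074961
v_eff = uc^4 / (u1^4/v1 + u2^4/v2)
= 2.1074961^4 / (1.968^4/8 + 0.754^4/14)
= 19.727276 / 1.8981258
v_eff = 10.3930

10.3930


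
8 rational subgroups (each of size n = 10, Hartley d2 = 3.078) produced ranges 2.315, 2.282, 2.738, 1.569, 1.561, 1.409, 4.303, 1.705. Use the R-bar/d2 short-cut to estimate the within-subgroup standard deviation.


R_bar = (2.315 + 2.282 + 2.738 + 1.569 + 1.561 + 1.409 + 4.303 + 1.705) / 8
R_bar = 17.882 / 8 = 2.23525
sigma_hat = R_bar / d2 = 2.23525 / 3.078 = 0.7262

0.7262


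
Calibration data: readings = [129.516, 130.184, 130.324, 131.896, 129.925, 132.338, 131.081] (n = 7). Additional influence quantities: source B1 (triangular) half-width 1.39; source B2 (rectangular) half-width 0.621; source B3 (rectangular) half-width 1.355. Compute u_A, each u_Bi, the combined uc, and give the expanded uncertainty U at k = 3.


mean = (129.516 + 130.184 + 130.324 + 131.896 + 129.925 + 132.338 + 131.081) / 7 = 130.752
s = sqrt(sum((x - mean)^2)/(n-1)) = 1.0527588
u_A = s / sqrt(n) = 1.0527588 / sqrt(7) = 0.39790543
u_B1 = 1.39 / sqrt(6) = 0.56746512
u_B2 = 0.621 / sqrt(3) = 0.35853452
u_B3 = 1.355 / sqrt(3) = 0.78230961
uc = sqrt(0.39790543^2 + 0.56746512^2 + 0.35853452^2 + 0.78230961^2) = 1.1049438
U = k * uc = 3 * 1.1049438
U = 3.3148

3.3148


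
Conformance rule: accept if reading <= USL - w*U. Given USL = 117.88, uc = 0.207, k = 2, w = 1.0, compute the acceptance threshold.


U = k * uc = 2 * 0.207 = 0.414
guard band g = w * U = 1.0 * 0.414 = 0.414
AL = USL - g = 117.88 - 0.414
AL = 117.4660

117.4660


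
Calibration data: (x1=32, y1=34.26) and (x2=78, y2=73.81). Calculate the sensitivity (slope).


slope = (y2 - y1) / (x2 - x1)
= (73.81 - 34.26) / (78 - 32)
= 39.5500 / 46
= 0.8598

0.8598


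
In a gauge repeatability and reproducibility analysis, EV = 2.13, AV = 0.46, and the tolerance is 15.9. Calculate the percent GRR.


GRR = sqrt(EV^2 + AV^2) = sqrt(2.13^2 + 0.46^2) = 2.1791053
%GRR = GRR / tol * 100 = 2.1791053 / 15.9 * 100
%GRR = 13.7051

13.7051
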